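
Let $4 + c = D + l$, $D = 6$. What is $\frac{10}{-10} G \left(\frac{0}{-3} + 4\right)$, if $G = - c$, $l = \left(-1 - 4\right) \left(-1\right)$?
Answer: $28$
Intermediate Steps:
$l = 5$ ($l = \left(-5\right) \left(-1\right) = 5$)
$c = 7$ ($c = -4 + \left(6 + 5\right) = -4 + 11 = 7$)
$G = -7$ ($G = \left(-1\right) 7 = -7$)
$\frac{10}{-10} G \left(\frac{0}{-3} + 4\right) = \frac{10}{-10} \left(- 7 \left(\frac{0}{-3} + 4\right)\right) = 10 \left(- \frac{1}{10}\right) \left(- 7 \left(0 \left(- \frac{1}{3}\right) + 4\right)\right) = - \left(-7\right) \left(0 + 4\right) = - \left(-7\right) 4 = \left(-1\right) \left(-28\right) = 28$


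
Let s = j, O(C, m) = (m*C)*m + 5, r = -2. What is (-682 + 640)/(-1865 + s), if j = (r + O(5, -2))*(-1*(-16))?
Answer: 14/499 ≈ 0.028056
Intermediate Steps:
O(C, m) = 5 + C*m² (O(C, m) = (C*m)*m + 5 = C*m² + 5 = 5 + C*m²)
j = 368 (j = (-2 + (5 + 5*(-2)²))*(-1*(-16)) = (-2 + (5 + 5*4))*16 = (-2 + (5 + 20))*16 = (-2 + 25)*16 = 23*16 = 368)
s = 368
(-682 + 640)/(-1865 + s) = (-682 + 640)/(-1865 + 368) = -42/(-1497) = -42*(-1/1497) = 14/499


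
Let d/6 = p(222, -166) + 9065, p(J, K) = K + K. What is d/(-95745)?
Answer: -17466/31915 ≈ -0.54727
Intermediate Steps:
p(J, K) = 2*K
d = 52398 (d = 6*(2*(-166) + 9065) = 6*(-332 + 9065) = 6*8733 = 52398)
d/(-95745) = 52398/(-95745) = 52398*(-1/95745) = -17466/31915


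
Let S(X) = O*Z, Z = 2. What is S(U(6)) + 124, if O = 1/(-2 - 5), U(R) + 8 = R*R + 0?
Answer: 866/7 ≈ 123.71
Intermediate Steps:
U(R) = -8 + R² (U(R) = -8 + (R*R + 0) = -8 + (R² + 0) = -8 + R²)
O = -⅐ (O = 1/(-7) = -⅐ ≈ -0.14286)
S(X) = -2/7 (S(X) = -⅐*2 = -2/7)
S(U(6)) + 124 = -2/7 + 124 = 866/7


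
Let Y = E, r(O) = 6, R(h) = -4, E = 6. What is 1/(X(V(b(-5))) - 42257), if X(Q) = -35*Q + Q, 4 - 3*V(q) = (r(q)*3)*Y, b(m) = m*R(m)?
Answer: -3/123235 ≈ -2.4344e-5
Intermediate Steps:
Y = 6
b(m) = -4*m (b(m) = m*(-4) = -4*m)
V(q) = -104/3 (V(q) = 4/3 - 6*3*6/3 = 4/3 - 6*6 = 4/3 - ⅓*108 = 4/3 - 36 = -104/3)
X(Q) = -34*Q
1/(X(V(b(-5))) - 42257) = 1/(-34*(-104/3) - 42257) = 1/(3536/3 - 42257) = 1/(-123235/3) = -3/123235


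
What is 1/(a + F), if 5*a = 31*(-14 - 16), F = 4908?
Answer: 1/4722 ≈ 0.00021177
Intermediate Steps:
a = -186 (a = (31*(-14 - 16))/5 = (31*(-30))/5 = (⅕)*(-930) = -186)
1/(a + F) = 1/(-186 + 4908) = 1/4722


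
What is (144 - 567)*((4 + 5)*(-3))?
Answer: 11421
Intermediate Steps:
(144 - 567)*((4 + 5)*(-3)) = -3807*(-3) = -423*(-27) = 11421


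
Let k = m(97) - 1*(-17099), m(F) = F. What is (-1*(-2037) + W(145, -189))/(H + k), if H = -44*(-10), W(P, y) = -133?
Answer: 476/4409 ≈ 0.10796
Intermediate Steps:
k = 17196 (k = 97 - 1*(-17099) = 97 + 17099 = 17196)
H = 440
(-1*(-2037) + W(145, -189))/(H + k) = (-1*(-2037) - 133)/(440 + 17196) = (2037 - 133)/17636 = 1904*(1/17636) = 476/4409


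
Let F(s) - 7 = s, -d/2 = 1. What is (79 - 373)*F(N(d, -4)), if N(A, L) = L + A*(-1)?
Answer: -1470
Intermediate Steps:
d = -2 (d = -2*1 = -2)
N(A, L) = L - A
F(s) = 7 + s
(79 - 373)*F(N(d, -4)) = (79 - 373)*(7 + (-4 - 1*(-2))) = -294*(7 + (-4 + 2)) = -294*(7 - 2) = -294*5 = -1470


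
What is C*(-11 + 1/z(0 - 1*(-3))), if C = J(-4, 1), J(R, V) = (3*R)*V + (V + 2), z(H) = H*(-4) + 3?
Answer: 100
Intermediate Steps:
z(H) = 3 - 4*H (z(H) = -4*H + 3 = 3 - 4*H)
J(R, V) = 2 + V + 3*R*V (J(R, V) = 3*R*V + (2 + V) = 2 + V + 3*R*V)
C = -9 (C = 2 + 1 + 3*(-4)*1 = 2 + 1 - 12 = -9)
C*(-11 + 1/z(0 - 1*(-3))) = -9*(-11 + 1/(3 - 4*(0 - 1*(-3)))) = -9*(-11 + 1/(3 - 4*(0 + 3))) = -9*(-11 + 1/(3 - 4*3)) = -9*(-11 + 1/(3 - 12)) = -9*(-11 + 1/(-9)) = -9*(-11 - 1/9) = -9*(-100/9) = 100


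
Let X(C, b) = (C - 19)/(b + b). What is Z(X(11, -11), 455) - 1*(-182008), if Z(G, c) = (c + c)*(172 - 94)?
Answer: 252988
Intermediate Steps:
X(C, b) = (-19 + C)/(2*b) (X(C, b) = (-19 + C)/((2*b)) = (-19 + C)*(1/(2*b)) = (-19 + C)/(2*b))
Z(G, c) = 156*c (Z(G, c) = (2*c)*78 = 156*c)
Z(X(11, -11), 455) - 1*(-182008) = 156*455 - 1*(-182008) = 70980 + 182008 = 252988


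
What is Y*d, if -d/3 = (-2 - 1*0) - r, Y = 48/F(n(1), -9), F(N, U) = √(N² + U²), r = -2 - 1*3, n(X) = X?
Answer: -216*√82/41 ≈ -47.706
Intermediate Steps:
r = -5 (r = -2 - 3 = -5)
Y = 24*√82/41 (Y = 48/(√(1² + (-9)²)) = 48/(√(1 + 81)) = 48/(√82) = 48*(√82/82) = 24*√82/41 ≈ 5.3007)
d = -9 (d = -3*((-2 - 1*0) - 1*(-5)) = -3*((-2 + 0) + 5) = -3*(-2 + 5) = -3*3 = -9)
Y*d = (24*√82/41)*(-9) = -216*√82/41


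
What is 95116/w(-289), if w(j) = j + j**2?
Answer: 23779/20808 ≈ 1.1428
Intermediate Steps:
95116/w(-289) = 95116/((-289*(1 - 289))) = 95116/((-289*(-288))) = 95116/83232 = 95116*(1/83232) = 23779/20808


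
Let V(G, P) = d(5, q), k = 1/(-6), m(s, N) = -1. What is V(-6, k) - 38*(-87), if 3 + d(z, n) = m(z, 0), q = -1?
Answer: 3302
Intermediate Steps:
k = -⅙ ≈ -0.16667
d(z, n) = -4 (d(z, n) = -3 - 1 = -4)
V(G, P) = -4
V(-6, k) - 38*(-87) = -4 - 38*(-87) = -4 + 3306 = 3302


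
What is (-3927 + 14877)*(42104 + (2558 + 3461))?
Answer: 526946850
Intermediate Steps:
(-3927 + 14877)*(42104 + (2558 + 3461)) = 10950*(42104 + 6019) = 10950*48123 = 526946850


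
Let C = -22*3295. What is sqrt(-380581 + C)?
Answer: I*sqrt(453071) ≈ 673.11*I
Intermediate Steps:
C = -72490
sqrt(-380581 + C) = sqrt(-380581 - 72490) = sqrt(-453071) = I*sqrt(453071)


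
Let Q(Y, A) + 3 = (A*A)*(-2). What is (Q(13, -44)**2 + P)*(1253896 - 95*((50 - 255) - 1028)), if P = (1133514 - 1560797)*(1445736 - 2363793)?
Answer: 537835121720583436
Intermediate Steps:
Q(Y, A) = -3 - 2*A**2 (Q(Y, A) = -3 + (A*A)*(-2) = -3 + A**2*(-2) = -3 - 2*A**2)
P = 392270149131 (P = -427283*(-918057) = 392270149131)
(Q(13, -44)**2 + P)*(1253896 - 95*((50 - 255) - 1028)) = ((-3 - 2*(-44)**2)**2 + 392270149131)*(1253896 - 95*((50 - 255) - 1028)) = ((-3 - 2*1936)**2 + 392270149131)*(1253896 - 95*(-205 - 1028)) = ((-3 - 3872)**2 + 392270149131)*(1253896 - 95*(-1233)) = ((-3875)**2 + 392270149131)*(1253896 + 117135) = (15015625 + 392270149131)*1371031 = 392285164756*1371031 = 537835121720583436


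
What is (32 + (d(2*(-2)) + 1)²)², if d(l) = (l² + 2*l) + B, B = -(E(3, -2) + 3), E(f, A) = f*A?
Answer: 30976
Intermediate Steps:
E(f, A) = A*f
B = 3 (B = -(-2*3 + 3) = -(-6 + 3) = -1*(-3) = 3)
d(l) = 3 + l² + 2*l (d(l) = (l² + 2*l) + 3 = 3 + l² + 2*l)
(32 + (d(2*(-2)) + 1)²)² = (32 + ((3 + (2*(-2))² + 2*(2*(-2))) + 1)²)² = (32 + ((3 + (-4)² + 2*(-4)) + 1)²)² = (32 + ((3 + 16 - 8) + 1)²)² = (32 + (11 + 1)²)² = (32 + 12²)² = (32 + 144)² = 176² = 30976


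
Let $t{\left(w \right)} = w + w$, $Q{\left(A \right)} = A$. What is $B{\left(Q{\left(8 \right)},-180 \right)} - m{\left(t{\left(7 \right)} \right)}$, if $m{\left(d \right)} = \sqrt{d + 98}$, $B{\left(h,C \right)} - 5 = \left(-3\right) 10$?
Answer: $-25 - 4 \sqrt{7} \approx -35.583$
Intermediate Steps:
$t{\left(w \right)} = 2 w$
$B{\left(h,C \right)} = -25$ ($B{\left(h,C \right)} = 5 - 30 = -25$)
$m{\left(d \right)} = \sqrt{98 + d}$
$B{\left(Q{\left(8 \right)},-180 \right)} - m{\left(t{\left(7 \right)} \right)} = -25 - \sqrt{98 + 2 \cdot 7} = -25 - \sqrt{98 + 14} = -25 - \sqrt{112} = -25 - 4 \sqrt{7}$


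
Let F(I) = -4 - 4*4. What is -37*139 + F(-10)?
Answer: -5163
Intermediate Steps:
F(I) = -20 (F(I) = -4 - 16 = -20)
-37*139 + F(-10) = -37*139 - 20 = -5143 - 20 = -5163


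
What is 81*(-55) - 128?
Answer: -4583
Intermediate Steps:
81*(-55) - 128 = -4455 - 128 = -4583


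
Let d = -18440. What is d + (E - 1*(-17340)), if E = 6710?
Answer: 5610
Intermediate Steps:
d + (E - 1*(-17340)) = -18440 + (6710 - 1*(-17340)) = -18440 + (6710 + 17340) = -18440 + 24050 = 5610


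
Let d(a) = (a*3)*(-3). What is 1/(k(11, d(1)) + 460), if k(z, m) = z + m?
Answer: 1/462 ≈ 0.0021645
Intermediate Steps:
d(a) = -9*a (d(a) = (3*a)*(-3) = -9*a)
k(z, m) = m + z
1/(k(11, d(1)) + 460) = 1/((-9*1 + 11) + 460) = 1/((-9 + 11) + 460) = 1/(2 + 460) = 1/462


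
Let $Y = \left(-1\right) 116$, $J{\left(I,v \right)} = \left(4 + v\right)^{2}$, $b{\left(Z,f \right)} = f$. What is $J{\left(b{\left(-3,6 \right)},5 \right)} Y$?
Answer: $-9396$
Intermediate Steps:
$Y = -116$
$J{\left(b{\left(-3,6 \right)},5 \right)} Y = \left(4 + 5\right)^{2} \left(-116\right) = 9^{2} \left(-116\right) = 81 \left(-116\right) = -9396$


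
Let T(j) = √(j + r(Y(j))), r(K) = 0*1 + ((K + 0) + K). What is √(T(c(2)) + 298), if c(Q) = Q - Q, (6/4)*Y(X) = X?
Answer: √298 ≈ 17.263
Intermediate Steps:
Y(X) = 2*X/3
c(Q) = 0
r(K) = 2*K (r(K) = 0 + (K + K) = 0 + 2*K = 2*K)
T(j) = √21*√j/3 (T(j) = √(j + 2*(2*j/3)) = √(j + 4*j/3) = √(7*j/3) = √21*√j/3)
√(T(c(2)) + 298) = √(√21*√0/3 + 298) = √((⅓)*√21*0 + 298) = √(0 + 298) = √298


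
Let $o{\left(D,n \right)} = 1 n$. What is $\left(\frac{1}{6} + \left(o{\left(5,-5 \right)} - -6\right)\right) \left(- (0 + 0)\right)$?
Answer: $0$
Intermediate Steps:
$o{\left(D,n \right)} = n$
$\left(\frac{1}{6} + \left(o{\left(5,-5 \right)} - -6\right)\right) \left(- (0 + 0)\right) = \left(\frac{1}{6} - -1\right) \left(- (0 + 0)\right) = \left(\frac{1}{6} + \left(-5 + 6\right)\right) \left(\left(-1\right) 0\right) = \left(\frac{1}{6} + 1\right) 0 = \frac{7}{6} \cdot 0 = 0$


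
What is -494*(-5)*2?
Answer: 4940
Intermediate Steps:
-494*(-5)*2 = -38*(-65)*2 = 2470*2 = 4940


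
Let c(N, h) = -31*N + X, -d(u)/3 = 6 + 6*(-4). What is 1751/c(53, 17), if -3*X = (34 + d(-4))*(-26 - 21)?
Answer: -5253/793 ≈ -6.6242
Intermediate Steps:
d(u) = 54 (d(u) = -3*(6 + 6*(-4)) = -3*(6 - 24) = -3*(-18) = 54)
X = 4136/3 (X = -(34 + 54)*(-26 - 21)/3 = -88*(-47)/3 = -1/3*(-4136) = 4136/3 ≈ 1378.7)
c(N, h) = 4136/3 - 31*N (c(N, h) = -31*N + 4136/3 = 4136/3 - 31*N)
1751/c(53, 17) = 1751/(4136/3 - 31*53) = 1751/(4136/3 - 1643) = 1751/(-793/3) = 1751*(-3/793) = -5253/793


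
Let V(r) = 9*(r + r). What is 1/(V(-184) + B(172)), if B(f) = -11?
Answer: -1/3323 ≈ -0.00030093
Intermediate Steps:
V(r) = 18*r (V(r) = 9*(2*r) = 18*r)
1/(V(-184) + B(172)) = 1/(18*(-184) - 11) = 1/(-3312 - 11) = 1/(-3323) = -1/3323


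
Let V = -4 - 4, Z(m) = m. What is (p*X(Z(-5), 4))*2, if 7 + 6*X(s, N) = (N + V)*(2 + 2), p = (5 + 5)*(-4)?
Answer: 920/3 ≈ 306.67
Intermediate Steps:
p = -40 (p = 10*(-4) = -40)
V = -8
X(s, N) = -13/2 + 2*N/3 (X(s, N) = -7/6 + ((N - 8)*(2 + 2))/6 = -7/6 + ((-8 + N)*4)/6 = -7/6 + (-32 + 4*N)/6 = -7/6 + (-16/3 + 2*N/3) = -13/2 + 2*N/3)
(p*X(Z(-5), 4))*2 = -40*(-13/2 + (2/3)*4)*2 = -40*(-13/2 + 8/3)*2 = -40*(-23/6)*2 = (460/3)*2 = 920/3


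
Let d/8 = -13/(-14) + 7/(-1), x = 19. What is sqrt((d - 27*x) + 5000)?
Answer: sqrt(217483)/7 ≈ 66.622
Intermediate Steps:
d = -340/7 (d = 8*(-13/(-14) + 7/(-1)) = 8*(-13*(-1/14) + 7*(-1)) = 8*(13/14 - 7) = 8*(-85/14) = -340/7 ≈ -48.571)
sqrt((d - 27*x) + 5000) = sqrt((-340/7 - 27*19) + 5000) = sqrt((-340/7 - 513) + 5000) = sqrt(-3931/7 + 5000) = sqrt(31069/7) = sqrt(217483)/7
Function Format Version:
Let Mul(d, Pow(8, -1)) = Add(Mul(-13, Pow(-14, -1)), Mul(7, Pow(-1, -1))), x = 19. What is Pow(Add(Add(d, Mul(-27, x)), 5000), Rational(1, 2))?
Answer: Mul(Rational(1, 7), Pow(217483, Rational(1, 2))) ≈ 66.622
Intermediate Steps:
d = Rational(-340, 7) (d = Mul(8, Add(Mul(-13, Pow(-14, -1)), Mul(7, Pow(-1, -1)))) = Mul(8, Add(Mul(-13, Rational(-1, 14)), Mul(7, -1))) = Mul(8, Add(Rational(13, 14), -7)) = Mul(8, Rational(-85, 14)) = Rational(-340, 7) ≈ -48.571)
Pow(Add(Add(d, Mul(-27, x)), 5000), Rational(1, 2)) = Pow(Add(Add(Rational(-340, 7), Mul(-27, 19)), 5000), Rational(1, 2)) = Pow(Add(Add(Rational(-340, 7), -513), 5000), Rational(1, 2)) = Pow(Add(Rational(-3931, 7), 5000), Rational(1, 2)) = Pow(Rational(31069, 7), Rational(1, 2)) = Mul(Rational(1, 7), Pow(217483, Rational(1, 2)))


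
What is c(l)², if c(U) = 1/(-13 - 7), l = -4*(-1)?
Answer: 1/400 ≈ 0.0025000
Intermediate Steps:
l = 4
c(U) = -1/20 (c(U) = 1/(-20) = -1/20)
c(l)² = (-1/20)² = 1/400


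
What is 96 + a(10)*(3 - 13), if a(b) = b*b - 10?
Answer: -804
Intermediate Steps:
a(b) = -10 + b**2 (a(b) = b**2 - 10 = -10 + b**2)
96 + a(10)*(3 - 13) = 96 + (-10 + 10**2)*(3 - 13) = 96 + (-10 + 100)*(-10) = 96 + 90*(-10) = 96 - 900 = -804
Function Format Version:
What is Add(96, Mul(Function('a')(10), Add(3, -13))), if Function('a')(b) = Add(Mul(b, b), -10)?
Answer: -804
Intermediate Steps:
Function('a')(b) = Add(-10, Pow(b, 2)) (Function('a')(b) = Add(Pow(b, 2), -10) = Add(-10, Pow(b, 2)))
Add(96, Mul(Function('a')(10), Add(3, -13))) = Add(96, Mul(Add(-10, Pow(10, 2)), Add(3, -13))) = Add(96, Mul(Add(-10, 100), -10)) = Add(96, Mul(90, -10)) = Add(96, -900) = -804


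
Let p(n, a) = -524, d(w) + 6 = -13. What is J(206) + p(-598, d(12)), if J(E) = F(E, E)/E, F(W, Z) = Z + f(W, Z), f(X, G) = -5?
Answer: -107743/206 ≈ -523.02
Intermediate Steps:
d(w) = -19 (d(w) = -6 - 13 = -19)
F(W, Z) = -5 + Z (F(W, Z) = Z - 5 = -5 + Z)
J(E) = (-5 + E)/E
J(206) + p(-598, d(12)) = (-5 + 206)/206 - 524 = (1/206)*201 - 524 = 201/206 - 524 = -107743/206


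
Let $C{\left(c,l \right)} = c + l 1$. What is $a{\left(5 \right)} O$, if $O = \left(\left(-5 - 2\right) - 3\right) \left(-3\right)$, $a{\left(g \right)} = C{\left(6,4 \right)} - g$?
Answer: $150$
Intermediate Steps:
$C{\left(c,l \right)} = c + l$
$a{\left(g \right)} = 10 - g$ ($a{\left(g \right)} = \left(6 + 4\right) - g = 10 - g$)
$O = 30$ ($O = \left(\left(-5 - 2\right) - 3\right) \left(-3\right) = \left(-7 - 3\right) \left(-3\right) = \left(-10\right) \left(-3\right) = 30$)
$a{\left(5 \right)} O = \left(10 - 5\right) 30 = 5 \cdot 30 = 150$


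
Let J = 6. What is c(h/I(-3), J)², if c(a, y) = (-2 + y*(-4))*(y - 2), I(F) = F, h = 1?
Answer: 10816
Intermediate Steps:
c(a, y) = (-2 + y)*(-2 - 4*y) (c(a, y) = (-2 - 4*y)*(-2 + y) = (-2 + y)*(-2 - 4*y))
c(h/I(-3), J)² = (4 - 4*6² + 6*6)² = (4 - 4*36 + 36)² = (4 - 144 + 36)² = (-104)² = 10816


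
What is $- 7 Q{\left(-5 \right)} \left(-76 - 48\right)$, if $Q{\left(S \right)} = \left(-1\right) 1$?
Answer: $-868$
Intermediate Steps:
$Q{\left(S \right)} = -1$
$- 7 Q{\left(-5 \right)} \left(-76 - 48\right) = \left(-7\right) \left(-1\right) \left(-76 - 48\right) = 7 \left(-124\right) = -868$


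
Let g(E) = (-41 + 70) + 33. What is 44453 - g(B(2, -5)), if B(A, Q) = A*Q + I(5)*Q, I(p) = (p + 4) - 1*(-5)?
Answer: 44391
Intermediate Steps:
I(p) = 9 + p (I(p) = (4 + p) + 5 = 9 + p)
B(A, Q) = 14*Q + A*Q (B(A, Q) = A*Q + (9 + 5)*Q = A*Q + 14*Q = 14*Q + A*Q)
g(E) = 62 (g(E) = 29 + 33 = 62)
44453 - g(B(2, -5)) = 44453 - 1*62 = 44453 - 62 = 44391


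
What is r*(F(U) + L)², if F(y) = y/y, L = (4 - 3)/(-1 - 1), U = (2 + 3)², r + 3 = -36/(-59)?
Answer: -141/236 ≈ -0.59746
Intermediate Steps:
r = -141/59 (r = -3 - 36/(-59) = -3 - 36*(-1/59) = -3 + 36/59 = -141/59 ≈ -2.3898)
U = 25 (U = 5² = 25)
L = -½ (L = 1/(-2) = 1*(-½) = -½ ≈ -0.50000)
F(y) = 1
r*(F(U) + L)² = -141*(1 - ½)²/59 = -141*(½)²/59 = -141/59*¼ = -141/236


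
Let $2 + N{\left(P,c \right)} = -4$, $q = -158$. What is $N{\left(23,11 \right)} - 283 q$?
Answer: $44708$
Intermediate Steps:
$N{\left(P,c \right)} = -6$ ($N{\left(P,c \right)} = -2 - 4 = -6$)
$N{\left(23,11 \right)} - 283 q = -6 - -44714 = -6 + 44714 = 44708$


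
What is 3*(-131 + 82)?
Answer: -147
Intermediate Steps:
3*(-131 + 82) = 3*(-49) = -147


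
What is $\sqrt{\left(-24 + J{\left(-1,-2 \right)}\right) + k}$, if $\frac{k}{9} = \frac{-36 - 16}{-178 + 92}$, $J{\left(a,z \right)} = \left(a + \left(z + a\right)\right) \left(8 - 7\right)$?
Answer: $\frac{i \sqrt{41710}}{43} \approx 4.7495 i$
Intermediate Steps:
$J{\left(a,z \right)} = z + 2 a$ ($J{\left(a,z \right)} = \left(a + \left(a + z\right)\right) 1 = \left(z + 2 a\right) 1 = z + 2 a$)
$k = \frac{234}{43}$ ($k = 9 \frac{-36 - 16}{-178 + 92} = 9 \frac{-36 - 16}{-86} = 9 \left(\left(-52\right) \left(- \frac{1}{86}\right)\right) = 9 \cdot \frac{26}{43} = \frac{234}{43} \approx 5.4419$)
$\sqrt{\left(-24 + J{\left(-1,-2 \right)}\right) + k} = \sqrt{\left(-24 + \left(-2 + 2 \left(-1\right)\right)\right) + \frac{234}{43}} = \sqrt{\left(-24 - 4\right) + \frac{234}{43}} = \sqrt{-28 + \frac{234}{43}} = \sqrt{- \frac{970}{43}} = \frac{i \sqrt{41710}}{43}$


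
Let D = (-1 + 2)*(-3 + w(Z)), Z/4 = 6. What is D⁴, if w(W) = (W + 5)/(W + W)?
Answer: 174900625/5308416 ≈ 32.948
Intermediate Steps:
Z = 24 (Z = 4*6 = 24)
w(W) = (5 + W)/(2*W) (w(W) = (5 + W)/((2*W)) = (5 + W)*(1/(2*W)) = (5 + W)/(2*W))
D = -115/48 (D = (-1 + 2)*(-3 + (½)*(5 + 24)/24) = 1*(-3 + (½)*(1/24)*29) = 1*(-3 + 29/48) = 1*(-115/48) = -115/48 ≈ -2.3958)
D⁴ = (-115/48)⁴ = 174900625/5308416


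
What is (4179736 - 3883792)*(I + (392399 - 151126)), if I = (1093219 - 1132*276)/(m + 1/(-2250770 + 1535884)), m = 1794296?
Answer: 91590394181187125277768/1282717090255 ≈ 7.1403e+10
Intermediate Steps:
I = 558173695282/1282717090255 (I = (1093219 - 1132*276)/(1794296 + 1/(-2250770 + 1535884)) = (1093219 - 312432)/(1794296 + 1/(-714886)) = 780787/(1794296 - 1/714886) = 780787/(1282717090255/714886) = 780787*(714886/1282717090255) = 558173695282/1282717090255 ≈ 0.43515)
(4179736 - 3883792)*(I + (392399 - 151126)) = (4179736 - 3883792)*(558173695282/1282717090255 + (392399 - 151126)) = 295944*(558173695282/1282717090255 + 241273) = 295944*(309485558690789897/1282717090255) = 91590394181187125277768/1282717090255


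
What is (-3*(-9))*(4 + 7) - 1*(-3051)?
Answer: 3348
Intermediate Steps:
(-3*(-9))*(4 + 7) - 1*(-3051) = 27*11 + 3051 = 297 + 3051 = 3348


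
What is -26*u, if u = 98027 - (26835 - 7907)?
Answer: -2056574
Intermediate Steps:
u = 79099 (u = 98027 - 1*18928 = 98027 - 18928 = 79099)
-26*u = -26*79099 = -2056574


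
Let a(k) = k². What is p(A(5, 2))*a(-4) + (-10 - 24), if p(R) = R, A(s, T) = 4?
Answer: 30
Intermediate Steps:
p(A(5, 2))*a(-4) + (-10 - 24) = 4*(-4)² + (-10 - 24) = 4*16 - 34 = 64 - 34 = 30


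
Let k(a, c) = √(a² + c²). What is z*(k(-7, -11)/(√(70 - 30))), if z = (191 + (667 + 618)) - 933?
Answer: 543*√17/2 ≈ 1119.4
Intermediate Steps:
z = 543 (z = (191 + 1285) - 933 = 1476 - 933 = 543)
z*(k(-7, -11)/(√(70 - 30))) = 543*(√((-7)² + (-11)²)/(√(70 - 30))) = 543*(√(49 + 121)/(√40)) = 543*(√170/((2*√10))) = 543*(√170*(√10/20)) = 543*(√17/2) = 543*√17/2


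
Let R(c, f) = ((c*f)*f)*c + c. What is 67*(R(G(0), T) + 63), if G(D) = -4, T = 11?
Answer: 133665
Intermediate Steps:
R(c, f) = c + c**2*f**2 (R(c, f) = (c*f**2)*c + c = c**2*f**2 + c = c + c**2*f**2)
67*(R(G(0), T) + 63) = 67*(-4*(1 - 4*11**2) + 63) = 67*(-4*(1 - 4*121) + 63) = 67*(-4*(1 - 484) + 63) = 67*(-4*(-483) + 63) = 67*(1932 + 63) = 67*1995 = 133665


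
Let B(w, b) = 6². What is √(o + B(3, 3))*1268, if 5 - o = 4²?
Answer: 6340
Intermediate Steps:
B(w, b) = 36
o = -11 (o = 5 - 1*4² = 5 - 1*16 = 5 - 16 = -11)
√(o + B(3, 3))*1268 = √(-11 + 36)*1268 = √25*1268 = 5*1268 = 6340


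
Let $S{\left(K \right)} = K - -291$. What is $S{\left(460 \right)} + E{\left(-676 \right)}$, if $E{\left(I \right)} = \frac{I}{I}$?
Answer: $752$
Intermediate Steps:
$S{\left(K \right)} = 291 + K$ ($S{\left(K \right)} = K + 291 = 291 + K$)
$E{\left(I \right)} = 1$
$S{\left(460 \right)} + E{\left(-676 \right)} = \left(291 + 460\right) + 1 = 751 + 1 = 752$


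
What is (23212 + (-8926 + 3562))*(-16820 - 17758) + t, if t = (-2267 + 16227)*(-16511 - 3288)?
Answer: -893542184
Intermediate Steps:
t = -276394040 (t = 13960*(-19799) = -276394040)
(23212 + (-8926 + 3562))*(-16820 - 17758) + t = (23212 + (-8926 + 3562))*(-16820 - 17758) - 276394040 = (23212 - 5364)*(-34578) - 276394040 = 17848*(-34578) - 276394040 = -617148144 - 276394040 = -893542184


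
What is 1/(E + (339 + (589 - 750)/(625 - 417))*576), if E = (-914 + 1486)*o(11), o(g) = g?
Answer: 13/2614432 ≈ 4.9724e-6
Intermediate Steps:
E = 6292 (E = (-914 + 1486)*11 = 572*11 = 6292)
1/(E + (339 + (589 - 750)/(625 - 417))*576) = 1/(6292 + (339 + (589 - 750)/(625 - 417))*576) = 1/(6292 + (339 - 161/208)*576) = 1/(6292 + (70351/208)*576) = 1/(6292 + 2532636/13) = 1/(2614432/13) = 13/2614432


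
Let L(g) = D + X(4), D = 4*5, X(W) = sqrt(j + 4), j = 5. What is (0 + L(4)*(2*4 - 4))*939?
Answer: 86388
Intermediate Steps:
X(W) = 3 (X(W) = sqrt(5 + 4) = sqrt(9) = 3)
D = 20
L(g) = 23 (L(g) = 20 + 3 = 23)
(0 + L(4)*(2*4 - 4))*939 = (0 + 23*(2*4 - 4))*939 = (0 + 23*(8 - 4))*939 = (0 + 23*4)*939 = (0 + 92)*939 = 92*939 = 86388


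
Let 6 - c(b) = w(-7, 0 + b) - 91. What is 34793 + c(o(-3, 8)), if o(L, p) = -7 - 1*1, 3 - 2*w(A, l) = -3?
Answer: 34887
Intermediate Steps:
w(A, l) = 3 (w(A, l) = 3/2 - ½*(-3) = 3/2 + 3/2 = 3)
o(L, p) = -8 (o(L, p) = -7 - 1 = -8)
c(b) = 94 (c(b) = 6 - (3 - 91) = 6 - 1*(-88) = 6 + 88 = 94)
34793 + c(o(-3, 8)) = 34793 + 94 = 34887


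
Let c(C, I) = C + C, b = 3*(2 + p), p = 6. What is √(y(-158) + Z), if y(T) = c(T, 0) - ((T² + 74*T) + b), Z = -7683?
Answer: I*√21295 ≈ 145.93*I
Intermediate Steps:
b = 24 (b = 3*(2 + 6) = 3*8 = 24)
c(C, I) = 2*C
y(T) = -24 - T² - 72*T (y(T) = 2*T - ((T² + 74*T) + 24) = 2*T - (24 + T² + 74*T) = 2*T + (-24 - T² - 74*T) = -24 - T² - 72*T)
√(y(-158) + Z) = √((-24 - 1*(-158)² - 72*(-158)) - 7683) = √((-24 - 1*24964 + 11376) - 7683) = √((-24 - 24964 + 11376) - 7683) = √(-13612 - 7683) = √(-21295) = I*√21295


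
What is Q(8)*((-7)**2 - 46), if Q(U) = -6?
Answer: -18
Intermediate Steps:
Q(8)*((-7)**2 - 46) = -6*((-7)**2 - 46) = -6*(49 - 46) = -6*3 = -18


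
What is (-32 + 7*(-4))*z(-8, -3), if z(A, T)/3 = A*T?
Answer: -4320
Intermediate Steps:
z(A, T) = 3*A*T (z(A, T) = 3*(A*T) = 3*A*T)
(-32 + 7*(-4))*z(-8, -3) = (-32 + 7*(-4))*(3*(-8)*(-3)) = (-32 - 28)*72 = -60*72 = -4320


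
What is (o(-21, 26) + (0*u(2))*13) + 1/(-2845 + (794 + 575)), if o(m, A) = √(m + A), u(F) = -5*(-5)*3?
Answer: -1/1476 + √5 ≈ 2.2354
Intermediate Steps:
u(F) = 75 (u(F) = 25*3 = 75)
o(m, A) = √(A + m)
(o(-21, 26) + (0*u(2))*13) + 1/(-2845 + (794 + 575)) = (√(26 - 21) + (0*75)*13) + 1/(-2845 + (794 + 575)) = (√5 + 0*13) + 1/(-2845 + 1369) = (√5 + 0) + 1/(-1476) = √5 - 1/1476 = -1/1476 + √5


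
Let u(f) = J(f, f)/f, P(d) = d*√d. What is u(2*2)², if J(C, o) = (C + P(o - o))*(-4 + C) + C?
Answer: 1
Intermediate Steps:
P(d) = d^(3/2)
J(C, o) = C + C*(-4 + C) (J(C, o) = (C + (o - o)^(3/2))*(-4 + C) + C = (C + 0^(3/2))*(-4 + C) + C = (C + 0)*(-4 + C) + C = C*(-4 + C) + C = C + C*(-4 + C))
u(f) = -3 + f (u(f) = (f*(-3 + f))/f = -3 + f)
u(2*2)² = (-3 + 2*2)² = (-3 + 4)² = 1² = 1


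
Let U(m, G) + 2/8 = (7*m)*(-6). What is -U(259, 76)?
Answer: 43513/4 ≈ 10878.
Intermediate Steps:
U(m, G) = -¼ - 42*m (U(m, G) = -¼ + (7*m)*(-6) = -¼ - 42*m)
-U(259, 76) = -(-¼ - 42*259) = -(-¼ - 10878) = -1*(-43513/4) = 43513/4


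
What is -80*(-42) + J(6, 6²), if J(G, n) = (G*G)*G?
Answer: 3576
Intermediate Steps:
J(G, n) = G³ (J(G, n) = G²*G = G³)
-80*(-42) + J(6, 6²) = -80*(-42) + 6³ = 3360 + 216 = 3576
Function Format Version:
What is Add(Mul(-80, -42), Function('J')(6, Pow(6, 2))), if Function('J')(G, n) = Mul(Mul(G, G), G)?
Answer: 3576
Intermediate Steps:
Function('J')(G, n) = Pow(G, 3) (Function('J')(G, n) = Mul(Pow(G, 2), G) = Pow(G, 3))
Add(Mul(-80, -42), Function('J')(6, Pow(6, 2))) = Add(Mul(-80, -42), Pow(6, 3)) = Add(3360, 216) = 3576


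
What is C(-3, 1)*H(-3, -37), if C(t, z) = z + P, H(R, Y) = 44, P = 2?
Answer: 132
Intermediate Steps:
C(t, z) = 2 + z (C(t, z) = z + 2 = 2 + z)
C(-3, 1)*H(-3, -37) = (2 + 1)*44 = 3*44 = 132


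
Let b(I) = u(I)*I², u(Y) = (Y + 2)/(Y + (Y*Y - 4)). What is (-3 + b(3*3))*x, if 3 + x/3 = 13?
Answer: 9495/43 ≈ 220.81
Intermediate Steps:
u(Y) = (2 + Y)/(-4 + Y + Y²) (u(Y) = (2 + Y)/(Y + (Y² - 4)) = (2 + Y)/(Y + (-4 + Y²)) = (2 + Y)/(-4 + Y + Y²))
x = 30 (x = -9 + 3*13 = -9 + 39 = 30)
b(I) = I²*(2 + I)/(-4 + I + I²) (b(I) = ((2 + I)/(-4 + I + I²))*I² = I²*(2 + I)/(-4 + I + I²))
(-3 + b(3*3))*x = (-3 + (3*3)²*(2 + 3*3)/(-4 + 3*3 + (3*3)²))*30 = (-3 + 9²*(2 + 9)/(-4 + 9 + 9²))*30 = (-3 + 81*11/(-4 + 9 + 81))*30 = (-3 + 81*11/86)*30 = (-3 + 81*(1/86)*11)*30 = (-3 + 891/86)*30 = (633/86)*30 = 9495/43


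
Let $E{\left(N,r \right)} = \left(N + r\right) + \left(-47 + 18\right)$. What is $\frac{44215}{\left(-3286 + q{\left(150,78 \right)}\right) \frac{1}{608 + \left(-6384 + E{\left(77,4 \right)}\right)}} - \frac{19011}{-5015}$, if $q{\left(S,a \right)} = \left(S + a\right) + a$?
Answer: $\frac{63464312634}{747235} \approx 84932.0$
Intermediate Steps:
$E{\left(N,r \right)} = -29 + N + r$ ($E{\left(N,r \right)} = \left(N + r\right) - 29 = -29 + N + r$)
$q{\left(S,a \right)} = S + 2 a$
$\frac{44215}{\left(-3286 + q{\left(150,78 \right)}\right) \frac{1}{608 + \left(-6384 + E{\left(77,4 \right)}\right)}} - \frac{19011}{-5015} = \frac{44215}{\left(-3286 + \left(150 + 2 \cdot 78\right)\right) \frac{1}{608 + \left(-6384 + \left(-29 + 77 + 4\right)\right)}} - \frac{19011}{-5015} = \frac{44215}{\left(-3286 + \left(150 + 156\right)\right) \frac{1}{608 + \left(-6384 + 52\right)}} - - \frac{19011}{5015} = \frac{44215}{\left(-3286 + 306\right) \frac{1}{608 - 6332}} + \frac{19011}{5015} = \frac{44215}{\left(-2980\right) \frac{1}{-5724}} + \frac{19011}{5015} = \frac{44215}{\left(-2980\right) \left(- \frac{1}{5724}\right)} + \frac{19011}{5015} = \frac{44215}{\frac{745}{1431}} + \frac{19011}{5015} = 44215 \cdot \frac{1431}{745} + \frac{19011}{5015} = \frac{12654333}{149} + \frac{19011}{5015} = \frac{63464312634}{747235}$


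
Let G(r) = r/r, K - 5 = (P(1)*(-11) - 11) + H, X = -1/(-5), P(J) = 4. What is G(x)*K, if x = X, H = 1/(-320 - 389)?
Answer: -35451/709 ≈ -50.001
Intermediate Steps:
H = -1/709 (H = 1/(-709) = -1/709 ≈ -0.0014104)
X = ⅕ (X = -1*(-⅕) = ⅕ ≈ 0.20000)
x = ⅕ ≈ 0.20000
K = -35451/709 (K = 5 + ((4*(-11) - 11) - 1/709) = 5 + ((-44 - 11) - 1/709) = 5 + (-55 - 1/709) = 5 - 38996/709 = -35451/709 ≈ -50.001)
G(r) = 1
G(x)*K = 1*(-35451/709) = -35451/709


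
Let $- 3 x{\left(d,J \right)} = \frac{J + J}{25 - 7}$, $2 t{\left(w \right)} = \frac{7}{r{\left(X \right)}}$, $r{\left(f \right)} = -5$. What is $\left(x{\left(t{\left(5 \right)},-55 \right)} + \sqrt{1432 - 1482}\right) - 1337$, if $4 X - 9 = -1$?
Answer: $- \frac{36044}{27} + 5 i \sqrt{2} \approx -1335.0 + 7.0711 i$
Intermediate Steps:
$X = 2$ ($X = \frac{9}{4} + \frac{1}{4} \left(-1\right) = \frac{9}{4} - \frac{1}{4} = 2$)
$t{\left(w \right)} = - \frac{7}{10}$ ($t{\left(w \right)} = \frac{7 \frac{1}{-5}}{2} = \frac{7 \left(- \frac{1}{5}\right)}{2} = \frac{1}{2} \left(- \frac{7}{5}\right) = - \frac{7}{10}$)
$x{\left(d,J \right)} = - \frac{J}{27}$ ($x{\left(d,J \right)} = - \frac{\left(J + J\right) \frac{1}{25 - 7}}{3} = - \frac{2 J \frac{1}{18}}{3} = - \frac{\frac{1}{9} J}{3} = - \frac{J}{27}$)
$\left(x{\left(t{\left(5 \right)},-55 \right)} + \sqrt{1432 - 1482}\right) - 1337 = \left(\left(- \frac{1}{27}\right) \left(-55\right) + \sqrt{1432 - 1482}\right) - 1337 = \left(\frac{55}{27} + \sqrt{-50}\right) - 1337 = \left(\frac{55}{27} + 5 i \sqrt{2}\right) - 1337 = - \frac{36044}{27} + 5 i \sqrt{2}$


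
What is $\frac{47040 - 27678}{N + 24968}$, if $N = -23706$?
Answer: $\frac{9681}{631} \approx 15.342$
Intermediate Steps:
$\frac{47040 - 27678}{N + 24968} = \frac{47040 - 27678}{-23706 + 24968} = \frac{19362}{1262} = 19362 \cdot \frac{1}{1262} = \frac{9681}{631}$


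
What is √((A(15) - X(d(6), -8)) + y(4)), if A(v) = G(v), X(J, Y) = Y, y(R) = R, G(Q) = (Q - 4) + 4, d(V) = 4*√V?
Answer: 3*√3 ≈ 5.1962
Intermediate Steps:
G(Q) = Q (G(Q) = (-4 + Q) + 4 = Q)
A(v) = v
√((A(15) - X(d(6), -8)) + y(4)) = √((15 - 1*(-8)) + 4) = √((15 + 8) + 4) = √(23 + 4) = √27 = 3*√3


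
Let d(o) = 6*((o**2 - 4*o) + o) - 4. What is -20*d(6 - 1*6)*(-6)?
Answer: -480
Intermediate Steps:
d(o) = -4 - 18*o + 6*o**2 (d(o) = 6*(o**2 - 3*o) - 4 = (-18*o + 6*o**2) - 4 = -4 - 18*o + 6*o**2)
-20*d(6 - 1*6)*(-6) = -20*(-4 - 18*(6 - 1*6) + 6*(6 - 1*6)**2)*(-6) = -20*(-4 - 18*(6 - 6) + 6*(6 - 6)**2)*(-6) = -20*(-4 - 18*0 + 6*0**2)*(-6) = -20*(-4 + 0 + 6*0)*(-6) = -20*(-4 + 0 + 0)*(-6) = -20*(-4)*(-6) = 80*(-6) = -480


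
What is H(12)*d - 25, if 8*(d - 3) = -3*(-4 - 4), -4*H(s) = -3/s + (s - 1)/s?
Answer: -26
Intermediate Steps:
H(s) = 3/(4*s) - (-1 + s)/(4*s) (H(s) = -(-3/s + (s - 1)/s)/4 = -(-3/s + (-1 + s)/s)/4 = 3/(4*s) - (-1 + s)/(4*s))
d = 6 (d = 3 + (-3*(-4 - 4))/8 = 3 + (-3*(-8))/8 = 3 + (⅛)*24 = 3 + 3 = 6)
H(12)*d - 25 = ((¼)*(4 - 1*12)/12)*6 - 25 = ((¼)*(1/12)*(4 - 12))*6 - 25 = ((¼)*(1/12)*(-8))*6 - 25 = -⅙*6 - 25 = -1 - 25 = -26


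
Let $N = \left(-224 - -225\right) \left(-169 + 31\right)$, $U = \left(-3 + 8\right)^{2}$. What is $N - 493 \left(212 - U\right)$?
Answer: $-92329$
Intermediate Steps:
$U = 25$ ($U = 5^{2} = 25$)
$N = -138$ ($N = \left(-224 + 225\right) \left(-138\right) = 1 \left(-138\right) = -138$)
$N - 493 \left(212 - U\right) = -138 - 493 \left(212 - 25\right) = -138 - 92191 = -92329$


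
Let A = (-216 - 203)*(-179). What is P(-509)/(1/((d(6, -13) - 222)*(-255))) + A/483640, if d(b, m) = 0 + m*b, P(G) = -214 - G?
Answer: 10914545775001/483640 ≈ 2.2567e+7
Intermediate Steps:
A = 75001 (A = -419*(-179) = 75001)
d(b, m) = b*m (d(b, m) = 0 + b*m = b*m)
P(-509)/(1/((d(6, -13) - 222)*(-255))) + A/483640 = (-214 - 1*(-509))/(1/((6*(-13) - 222)*(-255))) + 75001/483640 = (-214 + 509)/(1/((-78 - 222)*(-255))) + 75001*(1/483640) = 295/(1/(-300*(-255))) + 75001/483640 = 295/(1/76500) + 75001/483640 = 295*76500 + 75001/483640 = 22567500 + 75001/483640 = 10914545775001/483640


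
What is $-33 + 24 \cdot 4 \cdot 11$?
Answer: $1023$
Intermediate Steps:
$-33 + 24 \cdot 4 \cdot 11 = -33 + 24 \cdot 44 = -33 + 1056 = 1023$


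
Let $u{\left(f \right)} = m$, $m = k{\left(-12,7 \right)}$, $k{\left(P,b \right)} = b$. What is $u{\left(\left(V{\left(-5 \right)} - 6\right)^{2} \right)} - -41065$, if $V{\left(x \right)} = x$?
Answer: $41072$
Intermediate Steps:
$m = 7$
$u{\left(f \right)} = 7$
$u{\left(\left(V{\left(-5 \right)} - 6\right)^{2} \right)} - -41065 = 7 - -41065 = 7 + 41065 = 41072$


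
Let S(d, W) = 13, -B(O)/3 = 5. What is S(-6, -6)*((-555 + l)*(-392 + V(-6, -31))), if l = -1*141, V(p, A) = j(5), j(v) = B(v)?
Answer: 3682536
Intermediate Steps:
B(O) = -15 (B(O) = -3*5 = -15)
j(v) = -15
V(p, A) = -15
l = -141
S(-6, -6)*((-555 + l)*(-392 + V(-6, -31))) = 13*((-555 - 141)*(-392 - 15)) = 13*(-696*(-407)) = 13*283272 = 3682536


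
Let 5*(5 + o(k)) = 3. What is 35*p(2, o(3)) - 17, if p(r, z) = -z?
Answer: 137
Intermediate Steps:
o(k) = -22/5 (o(k) = -5 + (⅕)*3 = -5 + ⅗ = -22/5)
35*p(2, o(3)) - 17 = 35*(-1*(-22/5)) - 17 = 35*(22/5) - 17 = 154 - 17 = 137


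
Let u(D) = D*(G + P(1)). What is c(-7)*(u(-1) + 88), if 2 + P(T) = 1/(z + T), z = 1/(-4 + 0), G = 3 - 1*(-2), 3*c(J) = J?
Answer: -1757/9 ≈ -195.22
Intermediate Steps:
c(J) = J/3
G = 5 (G = 3 + 2 = 5)
z = -¼ (z = 1/(-4) = -¼ ≈ -0.25000)
P(T) = -2 + 1/(-¼ + T)
u(D) = 13*D/3 (u(D) = D*(5 + 2*(3 - 4*1)/(-1 + 4*1)) = D*(5 + 2*(3 - 4)/(-1 + 4)) = D*(5 + 2*(-1)/3) = D*(5 + 2*(⅓)*(-1)) = D*(5 - ⅔) = D*(13/3) = 13*D/3)
c(-7)*(u(-1) + 88) = ((⅓)*(-7))*((13/3)*(-1) + 88) = -7*(-13/3 + 88)/3 = -7/3*251/3 = -1757/9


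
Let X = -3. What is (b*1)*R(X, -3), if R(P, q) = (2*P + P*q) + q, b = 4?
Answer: 0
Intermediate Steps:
R(P, q) = q + 2*P + P*q
(b*1)*R(X, -3) = (4*1)*(-3 + 2*(-3) - 3*(-3)) = 4*(-3 - 6 + 9) = 4*0 = 0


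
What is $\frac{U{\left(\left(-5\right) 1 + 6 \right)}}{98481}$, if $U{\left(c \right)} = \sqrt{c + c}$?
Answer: $\frac{\sqrt{2}}{98481} \approx 1.436 \cdot 10^{-5}$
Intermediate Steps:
$U{\left(c \right)} = \sqrt{2} \sqrt{c}$ ($U{\left(c \right)} = \sqrt{2 c} = \sqrt{2} \sqrt{c}$)
$\frac{U{\left(\left(-5\right) 1 + 6 \right)}}{98481} = \frac{\sqrt{2} \sqrt{\left(-5\right) 1 + 6}}{98481} = \sqrt{2} \sqrt{-5 + 6} \cdot \frac{1}{98481} = \sqrt{2} \sqrt{1} \cdot \frac{1}{98481} = \sqrt{2} \cdot 1 \cdot \frac{1}{98481} = \sqrt{2} \cdot \frac{1}{98481} = \frac{\sqrt{2}}{98481}$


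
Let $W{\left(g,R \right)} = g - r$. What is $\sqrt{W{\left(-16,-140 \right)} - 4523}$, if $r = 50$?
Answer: $i \sqrt{4589} \approx 67.742 i$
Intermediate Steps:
$W{\left(g,R \right)} = -50 + g$ ($W{\left(g,R \right)} = g - 50 = -50 + g$)
$\sqrt{W{\left(-16,-140 \right)} - 4523} = \sqrt{\left(-50 - 16\right) - 4523} = \sqrt{-66 - 4523} = \sqrt{-4589} = i \sqrt{4589}$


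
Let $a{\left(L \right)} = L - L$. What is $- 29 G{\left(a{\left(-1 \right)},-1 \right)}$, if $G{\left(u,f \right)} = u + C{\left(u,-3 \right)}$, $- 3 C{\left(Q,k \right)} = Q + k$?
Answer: $-29$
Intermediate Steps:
$C{\left(Q,k \right)} = - \frac{Q}{3} - \frac{k}{3}$ ($C{\left(Q,k \right)} = - \frac{Q + k}{3} = - \frac{Q}{3} - \frac{k}{3}$)
$a{\left(L \right)} = 0$
$G{\left(u,f \right)} = 1 + \frac{2 u}{3}$ ($G{\left(u,f \right)} = u - \left(-1 + \frac{u}{3}\right) = 1 + \frac{2 u}{3}$)
$- 29 G{\left(a{\left(-1 \right)},-1 \right)} = - 29 \left(1 + \frac{2}{3} \cdot 0\right) = - 29 \left(1 + 0\right) = \left(-29\right) 1 = -29$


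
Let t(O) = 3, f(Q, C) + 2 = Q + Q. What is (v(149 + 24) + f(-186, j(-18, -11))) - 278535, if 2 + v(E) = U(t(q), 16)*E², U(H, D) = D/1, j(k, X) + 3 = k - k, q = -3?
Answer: 199953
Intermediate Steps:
j(k, X) = -3 (j(k, X) = -3 + (k - k) = -3 + 0 = -3)
f(Q, C) = -2 + 2*Q (f(Q, C) = -2 + (Q + Q) = -2 + 2*Q)
U(H, D) = D (U(H, D) = D*1 = D)
v(E) = -2 + 16*E²
(v(149 + 24) + f(-186, j(-18, -11))) - 278535 = ((-2 + 16*(149 + 24)²) + (-2 + 2*(-186))) - 278535 = ((-2 + 16*173²) + (-2 - 372)) - 278535 = ((-2 + 16*29929) - 374) - 278535 = ((-2 + 478864) - 374) - 278535 = (478862 - 374) - 278535 = 478488 - 278535 = 199953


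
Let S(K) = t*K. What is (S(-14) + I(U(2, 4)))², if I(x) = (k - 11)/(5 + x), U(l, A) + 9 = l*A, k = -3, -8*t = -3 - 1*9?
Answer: 2401/4 ≈ 600.25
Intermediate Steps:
t = 3/2 (t = -(-3 - 1*9)/8 = -(-3 - 9)/8 = -⅛*(-12) = 3/2 ≈ 1.5000)
S(K) = 3*K/2
U(l, A) = -9 + A*l (U(l, A) = -9 + l*A = -9 + A*l)
I(x) = -14/(5 + x) (I(x) = (-3 - 11)/(5 + x) = -14/(5 + x))
(S(-14) + I(U(2, 4)))² = ((3/2)*(-14) - 14/(5 + (-9 + 4*2)))² = (-21 - 14/(5 + (-9 + 8)))² = (-21 - 14/(5 - 1))² = (-21 - 14/4)² = (-21 - 14*¼)² = (-21 - 7/2)² = (-49/2)² = 2401/4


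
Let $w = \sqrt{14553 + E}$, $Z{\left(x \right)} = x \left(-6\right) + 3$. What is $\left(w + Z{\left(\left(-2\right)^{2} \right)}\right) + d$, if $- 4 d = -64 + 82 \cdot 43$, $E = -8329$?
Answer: $- \frac{1773}{2} + 4 \sqrt{389} \approx -807.61$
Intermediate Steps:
$Z{\left(x \right)} = 3 - 6 x$ ($Z{\left(x \right)} = - 6 x + 3 = 3 - 6 x$)
$d = - \frac{1731}{2}$ ($d = - \frac{-64 + 82 \cdot 43}{4} = - \frac{-64 + 3526}{4} = \left(- \frac{1}{4}\right) 3462 = - \frac{1731}{2} \approx -865.5$)
$w = 4 \sqrt{389}$ ($w = \sqrt{14553 - 8329} = \sqrt{6224} = 4 \sqrt{389} \approx 78.892$)
$\left(w + Z{\left(\left(-2\right)^{2} \right)}\right) + d = \left(4 \sqrt{389} + \left(3 - 6 \left(-2\right)^{2}\right)\right) - \frac{1731}{2} = \left(4 \sqrt{389} + \left(3 - 24\right)\right) - \frac{1731}{2} = \left(4 \sqrt{389} - 21\right) - \frac{1731}{2} = \left(-21 + 4 \sqrt{389}\right) - \frac{1731}{2} = - \frac{1773}{2} + 4 \sqrt{389}$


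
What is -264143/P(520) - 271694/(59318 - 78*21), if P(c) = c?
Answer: -96106557/187460 ≈ -512.68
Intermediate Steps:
-264143/P(520) - 271694/(59318 - 78*21) = -264143/520 - 271694/(59318 - 78*21) = -264143*1/520 - 271694/(59318 - 1*1638) = -264143/520 - 271694/(59318 - 1638) = -264143/520 - 271694/57680 = -264143/520 - 271694*1/57680 = -264143/520 - 135847/28840 = -96106557/187460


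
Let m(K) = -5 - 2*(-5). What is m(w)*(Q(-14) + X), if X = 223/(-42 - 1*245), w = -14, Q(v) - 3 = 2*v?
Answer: -36990/287 ≈ -128.89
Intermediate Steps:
Q(v) = 3 + 2*v
m(K) = 5 (m(K) = -5 + 10 = 5)
X = -223/287 (X = 223/(-42 - 245) = 223/(-287) = 223*(-1/287) = -223/287 ≈ -0.77700)
m(w)*(Q(-14) + X) = 5*((3 + 2*(-14)) - 223/287) = 5*((3 - 28) - 223/287) = 5*(-25 - 223/287) = 5*(-7398/287) = -36990/287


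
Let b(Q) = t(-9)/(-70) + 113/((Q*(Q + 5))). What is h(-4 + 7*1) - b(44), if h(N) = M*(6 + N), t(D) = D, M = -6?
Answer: -584071/10780 ≈ -54.181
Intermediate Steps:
h(N) = -36 - 6*N (h(N) = -6*(6 + N) = -36 - 6*N)
b(Q) = 9/70 + 113/(Q*(5 + Q)) (b(Q) = -9/(-70) + 113/((Q*(Q + 5))) = -9*(-1/70) + 113/((Q*(5 + Q))) = 9/70 + 113*(1/(Q*(5 + Q))) = 9/70 + 113/(Q*(5 + Q)))
h(-4 + 7*1) - b(44) = (-36 - 6*(-4 + 7*1)) - (7910 + 9*44² + 45*44)/(70*44*(5 + 44)) = (-36 - 6*(-4 + 7)) - (7910 + 9*1936 + 1980)/(70*44*49) = (-36 - 6*3) - (7910 + 17424 + 1980)/(70*44*49) = (-36 - 18) - 27314/(70*44*49) = -54 - 1*1951/10780 = -54 - 1951/10780 = -584071/10780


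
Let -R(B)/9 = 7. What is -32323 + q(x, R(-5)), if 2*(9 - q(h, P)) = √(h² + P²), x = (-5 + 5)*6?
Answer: -64691/2 ≈ -32346.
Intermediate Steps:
R(B) = -63 (R(B) = -9*7 = -63)
x = 0 (x = 0*6 = 0)
q(h, P) = 9 - √(P² + h²)/2 (q(h, P) = 9 - √(h² + P²)/2 = 9 - √(P² + h²)/2)
-32323 + q(x, R(-5)) = -32323 + (9 - √((-63)² + 0²)/2) = -32323 + (9 - √(3969 + 0)/2) = -32323 + (9 - √3969/2) = -32323 + (9 - ½*63) = -32323 + (9 - 63/2) = -32323 - 45/2 = -64691/2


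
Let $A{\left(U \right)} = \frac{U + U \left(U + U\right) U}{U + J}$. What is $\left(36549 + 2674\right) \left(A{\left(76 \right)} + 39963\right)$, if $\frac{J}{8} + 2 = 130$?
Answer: $\frac{439663629036}{275} \approx 1.5988 \cdot 10^{9}$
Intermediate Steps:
$J = 1024$ ($J = -16 + 8 \cdot 130 = -16 + 1040 = 1024$)
$A{\left(U \right)} = \frac{U + 2 U^{3}}{1024 + U}$ ($A{\left(U \right)} = \frac{U + U \left(U + U\right) U}{U + 1024} = \frac{U + U 2 U U}{1024 + U} = \frac{U + 2 U^{2} U}{1024 + U} = \frac{U + 2 U^{3}}{1024 + U}$)
$\left(36549 + 2674\right) \left(A{\left(76 \right)} + 39963\right) = \left(36549 + 2674\right) \left(\frac{76 + 2 \cdot 76^{3}}{1024 + 76} + 39963\right) = 39223 \left(\frac{76 + 2 \cdot 438976}{1100} + 39963\right) = 39223 \left(\frac{76 + 877952}{1100} + 39963\right) = 39223 \left(\frac{1}{1100} \cdot 878028 + 39963\right) = 39223 \left(\frac{219507}{275} + 39963\right) = 39223 \cdot \frac{11209332}{275} = \frac{439663629036}{275}$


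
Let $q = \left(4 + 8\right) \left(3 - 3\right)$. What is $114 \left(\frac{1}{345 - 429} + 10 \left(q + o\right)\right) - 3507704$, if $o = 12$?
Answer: $- \frac{48916355}{14} \approx -3.494 \cdot 10^{6}$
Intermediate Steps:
$q = 0$ ($q = 12 \cdot 0 = 0$)
$114 \left(\frac{1}{345 - 429} + 10 \left(q + o\right)\right) - 3507704 = 114 \left(\frac{1}{345 - 429} + 10 \left(0 + 12\right)\right) - 3507704 = 114 \left(\frac{1}{-84} + 10 \cdot 12\right) - 3507704 = 114 \left(- \frac{1}{84} + 120\right) - 3507704 = 114 \cdot \frac{10079}{84} - 3507704 = \frac{191501}{14} - 3507704 = - \frac{48916355}{14}$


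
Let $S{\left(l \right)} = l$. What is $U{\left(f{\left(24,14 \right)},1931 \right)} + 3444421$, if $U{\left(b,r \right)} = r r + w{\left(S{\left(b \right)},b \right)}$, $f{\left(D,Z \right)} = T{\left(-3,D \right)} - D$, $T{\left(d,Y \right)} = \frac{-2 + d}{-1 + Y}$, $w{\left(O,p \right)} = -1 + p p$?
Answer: $\frac{3794922998}{529} \approx 7.1738 \cdot 10^{6}$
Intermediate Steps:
$w{\left(O,p \right)} = -1 + p^{2}$
$T{\left(d,Y \right)} = \frac{-2 + d}{-1 + Y}$
$f{\left(D,Z \right)} = - D - \frac{5}{-1 + D}$ ($f{\left(D,Z \right)} = \frac{-2 - 3}{-1 + D} - D = \frac{1}{-1 + D} \left(-5\right) - D = - \frac{5}{-1 + D} - D = - D - \frac{5}{-1 + D}$)
$U{\left(b,r \right)} = -1 + b^{2} + r^{2}$ ($U{\left(b,r \right)} = r r + \left(-1 + b^{2}\right) = r^{2} + \left(-1 + b^{2}\right) = -1 + b^{2} + r^{2}$)
$U{\left(f{\left(24,14 \right)},1931 \right)} + 3444421 = \left(-1 + \left(\frac{-5 + 24 - 24^{2}}{-1 + 24}\right)^{2} + 1931^{2}\right) + 3444421 = \left(-1 + \left(\frac{-5 + 24 - 576}{23}\right)^{2} + 3728761\right) + 3444421 = \left(-1 + \left(\frac{1}{23} \left(-557\right)\right)^{2} + 3728761\right) + 3444421 = \left(-1 + \left(- \frac{557}{23}\right)^{2} + 3728761\right) + 3444421 = \left(-1 + \frac{310249}{529} + 3728761\right) + 3444421 = \frac{1972824289}{529} + 3444421 = \frac{3794922998}{529}$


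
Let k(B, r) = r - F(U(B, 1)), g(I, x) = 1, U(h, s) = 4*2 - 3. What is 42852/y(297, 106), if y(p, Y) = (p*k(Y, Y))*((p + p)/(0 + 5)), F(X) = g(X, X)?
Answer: 7142/617463 ≈ 0.011567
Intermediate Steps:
U(h, s) = 5 (U(h, s) = 8 - 3 = 5)
F(X) = 1
k(B, r) = -1 + r (k(B, r) = r - 1*1 = r - 1 = -1 + r)
y(p, Y) = 2*p²*(-1 + Y)/5 (y(p, Y) = (p*(-1 + Y))*((p + p)/(0 + 5)) = (p*(-1 + Y))*((2*p)/5) = (p*(-1 + Y))*((2*p)*(⅕)) = (p*(-1 + Y))*(2*p/5) = 2*p²*(-1 + Y)/5)
42852/y(297, 106) = 42852/(((⅖)*297²*(-1 + 106))) = 42852/(((⅖)*88209*105)) = 42852/3704778 = 42852*(1/3704778) = 7142/617463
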